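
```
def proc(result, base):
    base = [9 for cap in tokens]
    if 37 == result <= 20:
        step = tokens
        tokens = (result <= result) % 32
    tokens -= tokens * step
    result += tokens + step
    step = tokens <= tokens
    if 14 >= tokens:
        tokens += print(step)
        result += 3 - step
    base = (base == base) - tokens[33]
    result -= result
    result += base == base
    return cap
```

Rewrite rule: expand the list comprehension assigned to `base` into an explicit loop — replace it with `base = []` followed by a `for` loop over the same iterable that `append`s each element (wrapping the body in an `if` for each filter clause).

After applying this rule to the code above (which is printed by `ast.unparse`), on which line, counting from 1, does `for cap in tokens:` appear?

Transformed code:
def proc(result, base):
    base = []
    for cap in tokens:
        base.append(9)
    if 37 == result <= 20:
        step = tokens
        tokens = (result <= result) % 32
    tokens -= tokens * step
    result += tokens + step
    step = tokens <= tokens
    if 14 >= tokens:
        tokens += print(step)
        result += 3 - step
    base = (base == base) - tokens[33]
    result -= result
    result += base == base
    return cap

3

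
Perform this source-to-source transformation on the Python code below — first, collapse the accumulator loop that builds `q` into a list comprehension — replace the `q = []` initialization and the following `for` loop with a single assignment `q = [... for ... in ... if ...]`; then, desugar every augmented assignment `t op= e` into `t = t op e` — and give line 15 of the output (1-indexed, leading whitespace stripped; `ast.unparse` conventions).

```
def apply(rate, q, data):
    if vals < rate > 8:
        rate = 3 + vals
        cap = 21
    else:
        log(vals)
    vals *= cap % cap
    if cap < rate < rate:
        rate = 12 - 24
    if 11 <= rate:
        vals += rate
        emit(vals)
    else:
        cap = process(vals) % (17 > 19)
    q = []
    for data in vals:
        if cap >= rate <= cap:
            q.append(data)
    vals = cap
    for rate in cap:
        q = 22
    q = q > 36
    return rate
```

q = [data for data in vals if cap >= rate <= cap]

Transformed code:
def apply(rate, q, data):
    if vals < rate > 8:
        rate = 3 + vals
        cap = 21
    else:
        log(vals)
    vals = vals * (cap % cap)
    if cap < rate < rate:
        rate = 12 - 24
    if 11 <= rate:
        vals = vals + rate
        emit(vals)
    else:
        cap = process(vals) % (17 > 19)
    q = [data for data in vals if cap >= rate <= cap]
    vals = cap
    for rate in cap:
        q = 22
    q = q > 36
    return rate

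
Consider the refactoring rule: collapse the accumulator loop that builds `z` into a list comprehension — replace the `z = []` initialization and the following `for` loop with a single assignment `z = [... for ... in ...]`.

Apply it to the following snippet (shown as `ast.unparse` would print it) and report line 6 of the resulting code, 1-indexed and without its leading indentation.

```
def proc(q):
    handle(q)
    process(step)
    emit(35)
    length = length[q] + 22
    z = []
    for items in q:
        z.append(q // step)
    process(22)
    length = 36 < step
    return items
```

z = [q // step for items in q]

Transformed code:
def proc(q):
    handle(q)
    process(step)
    emit(35)
    length = length[q] + 22
    z = [q // step for items in q]
    process(22)
    length = 36 < step
    return items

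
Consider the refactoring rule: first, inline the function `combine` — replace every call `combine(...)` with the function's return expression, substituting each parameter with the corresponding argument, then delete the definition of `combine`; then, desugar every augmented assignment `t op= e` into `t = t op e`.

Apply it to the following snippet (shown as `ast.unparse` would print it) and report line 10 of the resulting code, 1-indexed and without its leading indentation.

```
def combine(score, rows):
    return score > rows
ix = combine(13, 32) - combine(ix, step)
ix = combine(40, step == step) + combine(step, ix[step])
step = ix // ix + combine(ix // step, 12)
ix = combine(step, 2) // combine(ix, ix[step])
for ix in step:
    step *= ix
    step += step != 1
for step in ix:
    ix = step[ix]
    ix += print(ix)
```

ix = ix + print(ix)

Transformed code:
ix = (13 > 32) - (ix > step)
ix = (40 > (step == step)) + (step > ix[step])
step = ix // ix + (ix // step > 12)
ix = (step > 2) // (ix > ix[step])
for ix in step:
    step = step * ix
    step = step + (step != 1)
for step in ix:
    ix = step[ix]
    ix = ix + print(ix)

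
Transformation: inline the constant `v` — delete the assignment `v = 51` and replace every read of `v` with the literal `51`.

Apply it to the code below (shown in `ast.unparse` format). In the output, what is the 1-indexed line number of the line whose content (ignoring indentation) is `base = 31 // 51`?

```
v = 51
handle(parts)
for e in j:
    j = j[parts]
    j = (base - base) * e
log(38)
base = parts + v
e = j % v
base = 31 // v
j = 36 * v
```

Transformed code:
handle(parts)
for e in j:
    j = j[parts]
    j = (base - base) * e
log(38)
base = parts + 51
e = j % 51
base = 31 // 51
j = 36 * 51

8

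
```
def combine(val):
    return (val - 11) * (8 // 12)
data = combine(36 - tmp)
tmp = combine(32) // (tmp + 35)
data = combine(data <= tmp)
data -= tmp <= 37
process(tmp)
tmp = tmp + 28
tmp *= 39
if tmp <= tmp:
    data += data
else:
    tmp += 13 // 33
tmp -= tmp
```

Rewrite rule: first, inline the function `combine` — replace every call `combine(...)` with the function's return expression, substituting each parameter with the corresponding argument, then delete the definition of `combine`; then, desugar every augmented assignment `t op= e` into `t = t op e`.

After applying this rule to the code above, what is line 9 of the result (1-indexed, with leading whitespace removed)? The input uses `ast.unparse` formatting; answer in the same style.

Transformed code:
data = (36 - tmp - 11) * (8 // 12)
tmp = (32 - 11) * (8 // 12) // (tmp + 35)
data = ((data <= tmp) - 11) * (8 // 12)
data = data - (tmp <= 37)
process(tmp)
tmp = tmp + 28
tmp = tmp * 39
if tmp <= tmp:
    data = data + data
else:
    tmp = tmp + 13 // 33
tmp = tmp - tmp

data = data + data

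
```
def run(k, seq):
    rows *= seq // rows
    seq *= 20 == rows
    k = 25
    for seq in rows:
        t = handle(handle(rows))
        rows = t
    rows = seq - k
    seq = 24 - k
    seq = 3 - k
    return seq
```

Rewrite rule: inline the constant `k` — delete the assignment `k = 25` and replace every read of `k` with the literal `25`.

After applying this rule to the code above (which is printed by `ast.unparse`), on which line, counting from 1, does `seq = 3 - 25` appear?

Transformed code:
def run(k, seq):
    rows *= seq // rows
    seq *= 20 == rows
    for seq in rows:
        t = handle(handle(rows))
        rows = t
    rows = seq - 25
    seq = 24 - 25
    seq = 3 - 25
    return seq

9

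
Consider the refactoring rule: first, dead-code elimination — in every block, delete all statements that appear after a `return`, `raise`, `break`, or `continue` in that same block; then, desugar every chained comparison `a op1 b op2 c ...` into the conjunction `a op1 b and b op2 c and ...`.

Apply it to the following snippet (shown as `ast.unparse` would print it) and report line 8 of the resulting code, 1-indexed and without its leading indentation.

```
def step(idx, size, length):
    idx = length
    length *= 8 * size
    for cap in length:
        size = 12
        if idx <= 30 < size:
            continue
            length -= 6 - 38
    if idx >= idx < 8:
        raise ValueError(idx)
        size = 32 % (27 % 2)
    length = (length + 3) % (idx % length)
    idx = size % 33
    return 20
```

if idx >= idx and idx < 8:

Transformed code:
def step(idx, size, length):
    idx = length
    length *= 8 * size
    for cap in length:
        size = 12
        if idx <= 30 and 30 < size:
            continue
    if idx >= idx and idx < 8:
        raise ValueError(idx)
    length = (length + 3) % (idx % length)
    idx = size % 33
    return 20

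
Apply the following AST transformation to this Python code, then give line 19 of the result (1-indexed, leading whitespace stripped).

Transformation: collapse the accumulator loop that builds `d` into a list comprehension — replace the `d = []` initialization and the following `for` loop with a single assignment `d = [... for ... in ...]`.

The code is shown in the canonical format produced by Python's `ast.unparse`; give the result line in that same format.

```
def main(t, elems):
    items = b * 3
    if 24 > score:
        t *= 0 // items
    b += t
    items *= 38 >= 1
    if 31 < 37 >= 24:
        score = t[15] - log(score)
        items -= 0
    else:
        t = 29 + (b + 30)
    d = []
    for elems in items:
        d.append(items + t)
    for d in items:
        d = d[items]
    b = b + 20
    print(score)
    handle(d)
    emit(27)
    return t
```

return t

Transformed code:
def main(t, elems):
    items = b * 3
    if 24 > score:
        t *= 0 // items
    b += t
    items *= 38 >= 1
    if 31 < 37 >= 24:
        score = t[15] - log(score)
        items -= 0
    else:
        t = 29 + (b + 30)
    d = [items + t for elems in items]
    for d in items:
        d = d[items]
    b = b + 20
    print(score)
    handle(d)
    emit(27)
    return t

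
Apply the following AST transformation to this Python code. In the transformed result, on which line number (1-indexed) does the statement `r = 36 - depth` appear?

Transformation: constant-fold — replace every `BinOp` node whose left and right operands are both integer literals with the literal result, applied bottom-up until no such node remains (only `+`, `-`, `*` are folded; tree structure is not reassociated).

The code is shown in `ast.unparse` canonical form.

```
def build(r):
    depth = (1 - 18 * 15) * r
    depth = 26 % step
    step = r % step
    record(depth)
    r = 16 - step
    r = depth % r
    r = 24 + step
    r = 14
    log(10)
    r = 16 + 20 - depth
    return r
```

11

Transformed code:
def build(r):
    depth = -269 * r
    depth = 26 % step
    step = r % step
    record(depth)
    r = 16 - step
    r = depth % r
    r = 24 + step
    r = 14
    log(10)
    r = 36 - depth
    return r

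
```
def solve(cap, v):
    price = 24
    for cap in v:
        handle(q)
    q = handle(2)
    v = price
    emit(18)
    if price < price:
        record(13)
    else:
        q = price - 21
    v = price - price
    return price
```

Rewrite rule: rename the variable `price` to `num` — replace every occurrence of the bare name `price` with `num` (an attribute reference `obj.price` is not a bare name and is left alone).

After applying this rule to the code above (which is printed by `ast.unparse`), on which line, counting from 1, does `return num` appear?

Transformed code:
def solve(cap, v):
    num = 24
    for cap in v:
        handle(q)
    q = handle(2)
    v = num
    emit(18)
    if num < num:
        record(13)
    else:
        q = num - 21
    v = num - num
    return num

13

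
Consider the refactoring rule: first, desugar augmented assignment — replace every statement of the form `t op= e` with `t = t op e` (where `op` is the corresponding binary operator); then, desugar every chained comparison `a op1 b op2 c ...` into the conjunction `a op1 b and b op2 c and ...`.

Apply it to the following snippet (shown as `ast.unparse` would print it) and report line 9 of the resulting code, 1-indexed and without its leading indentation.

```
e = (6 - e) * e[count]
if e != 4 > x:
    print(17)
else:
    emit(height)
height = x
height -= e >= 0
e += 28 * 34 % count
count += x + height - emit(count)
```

count = count + (x + height - emit(count))

Transformed code:
e = (6 - e) * e[count]
if e != 4 and 4 > x:
    print(17)
else:
    emit(height)
height = x
height = height - (e >= 0)
e = e + 28 * 34 % count
count = count + (x + height - emit(count))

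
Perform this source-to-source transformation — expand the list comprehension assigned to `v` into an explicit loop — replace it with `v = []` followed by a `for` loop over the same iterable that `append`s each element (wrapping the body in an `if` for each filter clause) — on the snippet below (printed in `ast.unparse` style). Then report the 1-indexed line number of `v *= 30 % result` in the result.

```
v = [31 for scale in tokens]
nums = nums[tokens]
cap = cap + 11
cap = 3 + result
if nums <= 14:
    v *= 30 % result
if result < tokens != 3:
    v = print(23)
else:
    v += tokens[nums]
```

8

Transformed code:
v = []
for scale in tokens:
    v.append(31)
nums = nums[tokens]
cap = cap + 11
cap = 3 + result
if nums <= 14:
    v *= 30 % result
if result < tokens != 3:
    v = print(23)
else:
    v += tokens[nums]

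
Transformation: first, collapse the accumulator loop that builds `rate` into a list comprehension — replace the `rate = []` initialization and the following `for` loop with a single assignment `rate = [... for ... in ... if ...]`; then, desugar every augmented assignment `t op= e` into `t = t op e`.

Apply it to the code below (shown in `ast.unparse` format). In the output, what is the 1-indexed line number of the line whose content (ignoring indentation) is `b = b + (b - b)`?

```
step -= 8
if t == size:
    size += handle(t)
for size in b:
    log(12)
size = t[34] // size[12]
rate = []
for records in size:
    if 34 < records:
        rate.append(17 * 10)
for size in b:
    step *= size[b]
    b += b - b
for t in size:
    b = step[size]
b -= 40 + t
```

Transformed code:
step = step - 8
if t == size:
    size = size + handle(t)
for size in b:
    log(12)
size = t[34] // size[12]
rate = [17 * 10 for records in size if 34 < records]
for size in b:
    step = step * size[b]
    b = b + (b - b)
for t in size:
    b = step[size]
b = b - (40 + t)

10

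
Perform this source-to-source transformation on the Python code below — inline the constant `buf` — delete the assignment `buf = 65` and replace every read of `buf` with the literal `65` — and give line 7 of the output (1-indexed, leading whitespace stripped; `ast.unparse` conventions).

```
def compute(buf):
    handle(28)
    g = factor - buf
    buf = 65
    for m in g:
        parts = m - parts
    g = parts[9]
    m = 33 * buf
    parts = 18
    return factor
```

Transformed code:
def compute(buf):
    handle(28)
    g = factor - 65
    for m in g:
        parts = m - parts
    g = parts[9]
    m = 33 * 65
    parts = 18
    return factor

m = 33 * 65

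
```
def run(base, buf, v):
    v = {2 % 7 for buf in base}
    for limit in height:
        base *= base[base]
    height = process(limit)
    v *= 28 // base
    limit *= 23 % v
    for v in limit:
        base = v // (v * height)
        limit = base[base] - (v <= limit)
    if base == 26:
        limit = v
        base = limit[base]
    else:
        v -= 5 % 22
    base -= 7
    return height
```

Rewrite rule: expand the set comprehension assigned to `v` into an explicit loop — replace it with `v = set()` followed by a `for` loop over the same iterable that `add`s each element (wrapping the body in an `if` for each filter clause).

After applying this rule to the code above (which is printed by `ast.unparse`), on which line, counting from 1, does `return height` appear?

19

Transformed code:
def run(base, buf, v):
    v = set()
    for buf in base:
        v.add(2 % 7)
    for limit in height:
        base *= base[base]
    height = process(limit)
    v *= 28 // base
    limit *= 23 % v
    for v in limit:
        base = v // (v * height)
        limit = base[base] - (v <= limit)
    if base == 26:
        limit = v
        base = limit[base]
    else:
        v -= 5 % 22
    base -= 7
    return height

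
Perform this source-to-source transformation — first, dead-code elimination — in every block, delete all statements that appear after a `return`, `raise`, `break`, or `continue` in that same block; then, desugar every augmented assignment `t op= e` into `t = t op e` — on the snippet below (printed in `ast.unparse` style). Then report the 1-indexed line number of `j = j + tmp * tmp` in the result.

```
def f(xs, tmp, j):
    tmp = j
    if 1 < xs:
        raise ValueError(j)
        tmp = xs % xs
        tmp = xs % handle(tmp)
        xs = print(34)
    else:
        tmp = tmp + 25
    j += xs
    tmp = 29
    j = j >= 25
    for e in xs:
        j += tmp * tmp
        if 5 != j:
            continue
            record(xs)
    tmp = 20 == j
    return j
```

11

Transformed code:
def f(xs, tmp, j):
    tmp = j
    if 1 < xs:
        raise ValueError(j)
    else:
        tmp = tmp + 25
    j = j + xs
    tmp = 29
    j = j >= 25
    for e in xs:
        j = j + tmp * tmp
        if 5 != j:
            continue
    tmp = 20 == j
    return j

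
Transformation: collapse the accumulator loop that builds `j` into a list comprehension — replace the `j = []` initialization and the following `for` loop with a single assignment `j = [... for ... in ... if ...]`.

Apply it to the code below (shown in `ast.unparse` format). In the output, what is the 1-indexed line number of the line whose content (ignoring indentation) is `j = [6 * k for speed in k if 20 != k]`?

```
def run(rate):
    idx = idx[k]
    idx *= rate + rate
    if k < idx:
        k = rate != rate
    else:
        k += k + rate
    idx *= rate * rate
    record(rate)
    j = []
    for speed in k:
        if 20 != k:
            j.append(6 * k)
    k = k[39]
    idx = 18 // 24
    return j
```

10

Transformed code:
def run(rate):
    idx = idx[k]
    idx *= rate + rate
    if k < idx:
        k = rate != rate
    else:
        k += k + rate
    idx *= rate * rate
    record(rate)
    j = [6 * k for speed in k if 20 != k]
    k = k[39]
    idx = 18 // 24
    return j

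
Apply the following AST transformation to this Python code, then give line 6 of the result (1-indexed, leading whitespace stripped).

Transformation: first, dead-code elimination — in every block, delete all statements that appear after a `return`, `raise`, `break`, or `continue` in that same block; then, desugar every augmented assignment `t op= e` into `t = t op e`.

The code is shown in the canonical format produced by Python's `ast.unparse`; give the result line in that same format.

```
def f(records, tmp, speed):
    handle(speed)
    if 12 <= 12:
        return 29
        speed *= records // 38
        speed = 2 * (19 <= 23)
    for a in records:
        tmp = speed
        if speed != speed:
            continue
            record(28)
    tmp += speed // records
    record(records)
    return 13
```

tmp = speed

Transformed code:
def f(records, tmp, speed):
    handle(speed)
    if 12 <= 12:
        return 29
    for a in records:
        tmp = speed
        if speed != speed:
            continue
    tmp = tmp + speed // records
    record(records)
    return 13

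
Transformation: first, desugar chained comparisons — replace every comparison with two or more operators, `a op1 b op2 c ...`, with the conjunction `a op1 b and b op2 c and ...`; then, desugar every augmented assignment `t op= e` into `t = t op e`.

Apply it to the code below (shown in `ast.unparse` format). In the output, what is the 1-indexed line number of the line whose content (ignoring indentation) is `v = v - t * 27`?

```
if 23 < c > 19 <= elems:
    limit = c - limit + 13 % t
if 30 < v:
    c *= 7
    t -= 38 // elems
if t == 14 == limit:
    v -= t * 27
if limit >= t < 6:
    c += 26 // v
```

Transformed code:
if 23 < c and c > 19 and (19 <= elems):
    limit = c - limit + 13 % t
if 30 < v:
    c = c * 7
    t = t - 38 // elems
if t == 14 and 14 == limit:
    v = v - t * 27
if limit >= t and t < 6:
    c = c + 26 // v

7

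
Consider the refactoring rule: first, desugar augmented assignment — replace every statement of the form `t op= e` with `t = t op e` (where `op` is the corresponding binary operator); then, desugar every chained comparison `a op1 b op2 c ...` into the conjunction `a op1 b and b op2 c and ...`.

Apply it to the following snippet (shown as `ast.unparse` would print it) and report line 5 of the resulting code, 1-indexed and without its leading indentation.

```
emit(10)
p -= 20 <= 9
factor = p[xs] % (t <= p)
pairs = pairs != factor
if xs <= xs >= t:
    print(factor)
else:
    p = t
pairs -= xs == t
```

if xs <= xs and xs >= t:

Transformed code:
emit(10)
p = p - (20 <= 9)
factor = p[xs] % (t <= p)
pairs = pairs != factor
if xs <= xs and xs >= t:
    print(factor)
else:
    p = t
pairs = pairs - (xs == t)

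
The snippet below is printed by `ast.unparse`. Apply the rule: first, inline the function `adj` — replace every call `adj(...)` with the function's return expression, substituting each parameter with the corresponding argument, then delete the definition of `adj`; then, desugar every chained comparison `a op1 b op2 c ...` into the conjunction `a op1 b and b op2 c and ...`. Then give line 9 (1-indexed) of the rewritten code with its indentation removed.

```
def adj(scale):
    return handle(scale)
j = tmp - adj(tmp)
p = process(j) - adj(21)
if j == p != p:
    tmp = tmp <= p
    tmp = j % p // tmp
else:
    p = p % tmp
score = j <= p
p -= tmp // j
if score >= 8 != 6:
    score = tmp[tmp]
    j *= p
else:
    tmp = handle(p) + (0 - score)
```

Transformed code:
j = tmp - handle(tmp)
p = process(j) - handle(21)
if j == p and p != p:
    tmp = tmp <= p
    tmp = j % p // tmp
else:
    p = p % tmp
score = j <= p
p -= tmp // j
if score >= 8 and 8 != 6:
    score = tmp[tmp]
    j *= p
else:
    tmp = handle(p) + (0 - score)

p -= tmp // j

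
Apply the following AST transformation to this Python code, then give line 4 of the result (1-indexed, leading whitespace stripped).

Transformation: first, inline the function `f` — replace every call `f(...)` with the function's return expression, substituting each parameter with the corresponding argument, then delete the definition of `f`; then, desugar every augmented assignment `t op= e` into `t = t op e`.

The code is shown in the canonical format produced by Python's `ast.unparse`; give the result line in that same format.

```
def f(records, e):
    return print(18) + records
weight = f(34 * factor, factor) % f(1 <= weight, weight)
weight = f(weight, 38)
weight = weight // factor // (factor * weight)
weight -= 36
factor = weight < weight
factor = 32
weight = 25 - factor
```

Transformed code:
weight = (print(18) + 34 * factor) % (print(18) + (1 <= weight))
weight = print(18) + weight
weight = weight // factor // (factor * weight)
weight = weight - 36
factor = weight < weight
factor = 32
weight = 25 - factor

weight = weight - 36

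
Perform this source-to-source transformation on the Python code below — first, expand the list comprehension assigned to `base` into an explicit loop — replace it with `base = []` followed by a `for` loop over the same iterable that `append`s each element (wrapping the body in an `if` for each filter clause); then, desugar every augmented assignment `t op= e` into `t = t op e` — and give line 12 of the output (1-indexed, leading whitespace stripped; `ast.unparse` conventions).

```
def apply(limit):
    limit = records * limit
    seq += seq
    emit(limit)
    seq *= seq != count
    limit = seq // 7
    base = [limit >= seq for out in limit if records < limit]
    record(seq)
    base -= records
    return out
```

base = base - records

Transformed code:
def apply(limit):
    limit = records * limit
    seq = seq + seq
    emit(limit)
    seq = seq * (seq != count)
    limit = seq // 7
    base = []
    for out in limit:
        if records < limit:
            base.append(limit >= seq)
    record(seq)
    base = base - records
    return out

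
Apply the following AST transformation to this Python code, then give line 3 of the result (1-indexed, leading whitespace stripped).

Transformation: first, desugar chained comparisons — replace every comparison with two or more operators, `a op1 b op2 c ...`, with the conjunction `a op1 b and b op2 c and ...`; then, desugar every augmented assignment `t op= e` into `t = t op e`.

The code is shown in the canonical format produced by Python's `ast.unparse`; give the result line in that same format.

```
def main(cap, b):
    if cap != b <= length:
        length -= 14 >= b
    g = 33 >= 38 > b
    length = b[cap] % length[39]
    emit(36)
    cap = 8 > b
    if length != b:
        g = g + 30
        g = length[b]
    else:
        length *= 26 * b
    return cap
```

Transformed code:
def main(cap, b):
    if cap != b and b <= length:
        length = length - (14 >= b)
    g = 33 >= 38 and 38 > b
    length = b[cap] % length[39]
    emit(36)
    cap = 8 > b
    if length != b:
        g = g + 30
        g = length[b]
    else:
        length = length * (26 * b)
    return cap

length = length - (14 >= b)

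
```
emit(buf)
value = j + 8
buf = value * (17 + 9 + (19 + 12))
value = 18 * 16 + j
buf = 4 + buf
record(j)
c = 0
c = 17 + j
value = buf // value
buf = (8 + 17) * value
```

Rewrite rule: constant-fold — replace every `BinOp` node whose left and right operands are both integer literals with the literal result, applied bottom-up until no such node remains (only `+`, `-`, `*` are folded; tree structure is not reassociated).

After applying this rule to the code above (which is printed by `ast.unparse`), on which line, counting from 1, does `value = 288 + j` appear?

4

Transformed code:
emit(buf)
value = j + 8
buf = value * 57
value = 288 + j
buf = 4 + buf
record(j)
c = 0
c = 17 + j
value = buf // value
buf = 25 * value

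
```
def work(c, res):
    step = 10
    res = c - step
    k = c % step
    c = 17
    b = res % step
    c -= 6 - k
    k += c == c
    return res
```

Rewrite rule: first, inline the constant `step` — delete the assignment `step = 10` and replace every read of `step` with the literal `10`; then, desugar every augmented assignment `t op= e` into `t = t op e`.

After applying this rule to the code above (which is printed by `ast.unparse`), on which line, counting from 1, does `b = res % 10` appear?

5

Transformed code:
def work(c, res):
    res = c - 10
    k = c % 10
    c = 17
    b = res % 10
    c = c - (6 - k)
    k = k + (c == c)
    return res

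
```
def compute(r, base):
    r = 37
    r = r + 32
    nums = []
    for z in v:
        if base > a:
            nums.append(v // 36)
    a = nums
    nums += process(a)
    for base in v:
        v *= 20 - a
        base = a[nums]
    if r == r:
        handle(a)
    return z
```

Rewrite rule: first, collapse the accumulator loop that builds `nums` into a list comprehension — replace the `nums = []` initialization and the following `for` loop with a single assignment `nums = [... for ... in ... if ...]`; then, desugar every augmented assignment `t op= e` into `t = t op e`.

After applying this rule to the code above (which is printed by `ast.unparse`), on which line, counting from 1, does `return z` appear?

12

Transformed code:
def compute(r, base):
    r = 37
    r = r + 32
    nums = [v // 36 for z in v if base > a]
    a = nums
    nums = nums + process(a)
    for base in v:
        v = v * (20 - a)
        base = a[nums]
    if r == r:
        handle(a)
    return z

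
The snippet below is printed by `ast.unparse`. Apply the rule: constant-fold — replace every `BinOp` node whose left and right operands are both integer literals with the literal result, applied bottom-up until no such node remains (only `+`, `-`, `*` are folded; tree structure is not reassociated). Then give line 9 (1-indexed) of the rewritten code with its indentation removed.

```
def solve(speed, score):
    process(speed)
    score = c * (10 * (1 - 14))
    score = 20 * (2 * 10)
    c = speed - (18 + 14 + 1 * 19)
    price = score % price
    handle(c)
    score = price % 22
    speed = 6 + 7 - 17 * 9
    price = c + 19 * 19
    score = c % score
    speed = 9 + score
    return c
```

Transformed code:
def solve(speed, score):
    process(speed)
    score = c * -130
    score = 400
    c = speed - 51
    price = score % price
    handle(c)
    score = price % 22
    speed = -140
    price = c + 361
    score = c % score
    speed = 9 + score
    return c

speed = -140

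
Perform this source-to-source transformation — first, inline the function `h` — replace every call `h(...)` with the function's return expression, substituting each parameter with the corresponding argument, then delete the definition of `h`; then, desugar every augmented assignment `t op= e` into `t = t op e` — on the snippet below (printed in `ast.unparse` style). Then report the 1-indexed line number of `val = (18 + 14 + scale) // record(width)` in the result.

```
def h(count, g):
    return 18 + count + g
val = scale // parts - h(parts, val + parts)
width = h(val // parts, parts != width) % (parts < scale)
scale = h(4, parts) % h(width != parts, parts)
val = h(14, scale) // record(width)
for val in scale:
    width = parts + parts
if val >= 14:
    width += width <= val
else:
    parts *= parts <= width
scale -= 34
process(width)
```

Transformed code:
val = scale // parts - (18 + parts + (val + parts))
width = (18 + val // parts + (parts != width)) % (parts < scale)
scale = (18 + 4 + parts) % (18 + (width != parts) + parts)
val = (18 + 14 + scale) // record(width)
for val in scale:
    width = parts + parts
if val >= 14:
    width = width + (width <= val)
else:
    parts = parts * (parts <= width)
scale = scale - 34
process(width)

4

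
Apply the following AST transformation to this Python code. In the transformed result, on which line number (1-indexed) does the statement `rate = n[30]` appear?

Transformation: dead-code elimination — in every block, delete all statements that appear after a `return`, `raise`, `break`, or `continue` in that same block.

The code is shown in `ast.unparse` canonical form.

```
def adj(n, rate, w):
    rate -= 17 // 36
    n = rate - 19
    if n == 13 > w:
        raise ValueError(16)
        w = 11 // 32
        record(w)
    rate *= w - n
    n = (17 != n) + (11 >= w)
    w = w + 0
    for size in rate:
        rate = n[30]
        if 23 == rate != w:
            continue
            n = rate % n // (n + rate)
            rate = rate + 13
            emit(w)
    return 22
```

10

Transformed code:
def adj(n, rate, w):
    rate -= 17 // 36
    n = rate - 19
    if n == 13 > w:
        raise ValueError(16)
    rate *= w - n
    n = (17 != n) + (11 >= w)
    w = w + 0
    for size in rate:
        rate = n[30]
        if 23 == rate != w:
            continue
    return 22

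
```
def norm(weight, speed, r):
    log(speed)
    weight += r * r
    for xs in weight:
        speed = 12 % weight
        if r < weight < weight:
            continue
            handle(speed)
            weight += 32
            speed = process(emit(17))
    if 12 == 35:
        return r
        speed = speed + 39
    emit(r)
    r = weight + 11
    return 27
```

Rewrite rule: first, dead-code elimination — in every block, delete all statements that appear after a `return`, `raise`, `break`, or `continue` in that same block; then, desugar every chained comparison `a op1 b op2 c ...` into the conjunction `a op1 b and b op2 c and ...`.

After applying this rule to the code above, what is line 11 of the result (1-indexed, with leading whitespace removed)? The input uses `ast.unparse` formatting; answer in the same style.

Transformed code:
def norm(weight, speed, r):
    log(speed)
    weight += r * r
    for xs in weight:
        speed = 12 % weight
        if r < weight and weight < weight:
            continue
    if 12 == 35:
        return r
    emit(r)
    r = weight + 11
    return 27

r = weight + 11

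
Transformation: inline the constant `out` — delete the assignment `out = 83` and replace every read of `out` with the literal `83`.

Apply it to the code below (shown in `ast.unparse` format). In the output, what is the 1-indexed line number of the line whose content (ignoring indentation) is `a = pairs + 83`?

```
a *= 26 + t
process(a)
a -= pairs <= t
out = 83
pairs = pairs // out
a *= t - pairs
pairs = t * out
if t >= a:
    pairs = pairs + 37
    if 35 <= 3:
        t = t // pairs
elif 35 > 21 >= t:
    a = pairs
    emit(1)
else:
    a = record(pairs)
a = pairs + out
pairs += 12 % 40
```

Transformed code:
a *= 26 + t
process(a)
a -= pairs <= t
pairs = pairs // 83
a *= t - pairs
pairs = t * 83
if t >= a:
    pairs = pairs + 37
    if 35 <= 3:
        t = t // pairs
elif 35 > 21 >= t:
    a = pairs
    emit(1)
else:
    a = record(pairs)
a = pairs + 83
pairs += 12 % 40

16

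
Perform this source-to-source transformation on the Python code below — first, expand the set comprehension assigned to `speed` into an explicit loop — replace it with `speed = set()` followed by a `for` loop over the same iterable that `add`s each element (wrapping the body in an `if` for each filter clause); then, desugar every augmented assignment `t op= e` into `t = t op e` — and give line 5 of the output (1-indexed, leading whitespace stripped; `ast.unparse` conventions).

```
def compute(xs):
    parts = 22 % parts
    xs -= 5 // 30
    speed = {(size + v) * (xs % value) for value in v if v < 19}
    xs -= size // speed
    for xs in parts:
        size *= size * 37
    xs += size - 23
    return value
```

for value in v:

Transformed code:
def compute(xs):
    parts = 22 % parts
    xs = xs - 5 // 30
    speed = set()
    for value in v:
        if v < 19:
            speed.add((size + v) * (xs % value))
    xs = xs - size // speed
    for xs in parts:
        size = size * (size * 37)
    xs = xs + (size - 23)
    return value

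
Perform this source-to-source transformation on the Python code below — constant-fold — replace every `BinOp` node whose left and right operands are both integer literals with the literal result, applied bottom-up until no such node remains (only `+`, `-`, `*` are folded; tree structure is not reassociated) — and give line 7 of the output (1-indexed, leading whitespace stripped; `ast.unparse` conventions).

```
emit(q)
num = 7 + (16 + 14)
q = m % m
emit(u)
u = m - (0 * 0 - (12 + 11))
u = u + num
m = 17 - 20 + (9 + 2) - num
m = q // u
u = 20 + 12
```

Transformed code:
emit(q)
num = 37
q = m % m
emit(u)
u = m - -23
u = u + num
m = 8 - num
m = q // u
u = 32

m = 8 - num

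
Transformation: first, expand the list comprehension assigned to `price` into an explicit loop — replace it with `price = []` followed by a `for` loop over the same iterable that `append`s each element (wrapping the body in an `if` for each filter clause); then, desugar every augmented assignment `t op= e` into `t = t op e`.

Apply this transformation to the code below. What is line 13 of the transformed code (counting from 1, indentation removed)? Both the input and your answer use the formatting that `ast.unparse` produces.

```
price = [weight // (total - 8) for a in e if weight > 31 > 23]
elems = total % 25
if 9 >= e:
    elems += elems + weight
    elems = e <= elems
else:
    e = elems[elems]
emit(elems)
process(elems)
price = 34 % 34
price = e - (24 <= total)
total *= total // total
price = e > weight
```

Transformed code:
price = []
for a in e:
    if weight > 31 > 23:
        price.append(weight // (total - 8))
elems = total % 25
if 9 >= e:
    elems = elems + (elems + weight)
    elems = e <= elems
else:
    e = elems[elems]
emit(elems)
process(elems)
price = 34 % 34
price = e - (24 <= total)
total = total * (total // total)
price = e > weight

price = 34 % 34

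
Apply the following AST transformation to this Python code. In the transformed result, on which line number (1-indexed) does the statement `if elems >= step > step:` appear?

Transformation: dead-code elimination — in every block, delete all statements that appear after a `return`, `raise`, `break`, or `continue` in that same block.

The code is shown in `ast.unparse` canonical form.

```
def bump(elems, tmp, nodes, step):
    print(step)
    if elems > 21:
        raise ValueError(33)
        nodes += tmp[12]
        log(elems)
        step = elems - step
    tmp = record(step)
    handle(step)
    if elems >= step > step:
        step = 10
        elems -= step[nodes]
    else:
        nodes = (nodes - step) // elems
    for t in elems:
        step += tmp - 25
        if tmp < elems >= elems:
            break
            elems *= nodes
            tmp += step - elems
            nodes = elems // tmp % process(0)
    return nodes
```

Transformed code:
def bump(elems, tmp, nodes, step):
    print(step)
    if elems > 21:
        raise ValueError(33)
    tmp = record(step)
    handle(step)
    if elems >= step > step:
        step = 10
        elems -= step[nodes]
    else:
        nodes = (nodes - step) // elems
    for t in elems:
        step += tmp - 25
        if tmp < elems >= elems:
            break
    return nodes

7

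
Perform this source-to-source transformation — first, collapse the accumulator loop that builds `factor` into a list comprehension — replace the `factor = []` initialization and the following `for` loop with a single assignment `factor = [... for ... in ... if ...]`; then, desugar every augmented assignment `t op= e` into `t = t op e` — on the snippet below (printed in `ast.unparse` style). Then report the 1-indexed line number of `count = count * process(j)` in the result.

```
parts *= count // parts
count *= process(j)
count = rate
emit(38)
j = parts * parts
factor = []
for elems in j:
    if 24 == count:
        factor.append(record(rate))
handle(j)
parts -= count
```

2

Transformed code:
parts = parts * (count // parts)
count = count * process(j)
count = rate
emit(38)
j = parts * parts
factor = [record(rate) for elems in j if 24 == count]
handle(j)
parts = parts - count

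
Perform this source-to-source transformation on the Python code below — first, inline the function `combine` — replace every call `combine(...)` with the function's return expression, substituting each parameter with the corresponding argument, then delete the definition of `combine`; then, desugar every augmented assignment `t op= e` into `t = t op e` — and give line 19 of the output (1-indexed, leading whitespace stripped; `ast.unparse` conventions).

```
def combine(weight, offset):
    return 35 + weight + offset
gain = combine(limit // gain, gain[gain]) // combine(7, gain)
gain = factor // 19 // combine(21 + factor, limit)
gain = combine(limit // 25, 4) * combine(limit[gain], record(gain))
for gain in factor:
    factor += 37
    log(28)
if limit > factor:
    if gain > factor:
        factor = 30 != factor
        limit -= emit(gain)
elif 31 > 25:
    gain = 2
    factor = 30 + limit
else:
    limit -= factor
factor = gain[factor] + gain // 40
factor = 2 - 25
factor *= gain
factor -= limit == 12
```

Transformed code:
gain = (35 + limit // gain + gain[gain]) // (35 + 7 + gain)
gain = factor // 19 // (35 + (21 + factor) + limit)
gain = (35 + limit // 25 + 4) * (35 + limit[gain] + record(gain))
for gain in factor:
    factor = factor + 37
    log(28)
if limit > factor:
    if gain > factor:
        factor = 30 != factor
        limit = limit - emit(gain)
elif 31 > 25:
    gain = 2
    factor = 30 + limit
else:
    limit = limit - factor
factor = gain[factor] + gain // 40
factor = 2 - 25
factor = factor * gain
factor = factor - (limit == 12)

factor = factor - (limit == 12)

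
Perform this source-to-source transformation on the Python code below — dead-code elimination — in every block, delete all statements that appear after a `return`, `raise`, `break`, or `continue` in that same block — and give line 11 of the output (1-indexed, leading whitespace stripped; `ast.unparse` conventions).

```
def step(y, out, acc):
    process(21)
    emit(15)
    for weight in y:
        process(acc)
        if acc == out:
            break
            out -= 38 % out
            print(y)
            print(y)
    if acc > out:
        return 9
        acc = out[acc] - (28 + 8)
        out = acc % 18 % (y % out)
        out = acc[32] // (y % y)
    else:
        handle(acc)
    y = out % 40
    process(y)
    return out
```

handle(acc)

Transformed code:
def step(y, out, acc):
    process(21)
    emit(15)
    for weight in y:
        process(acc)
        if acc == out:
            break
    if acc > out:
        return 9
    else:
        handle(acc)
    y = out % 40
    process(y)
    return out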